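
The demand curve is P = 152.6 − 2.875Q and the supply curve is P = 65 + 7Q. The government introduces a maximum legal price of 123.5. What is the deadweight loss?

Competitive equilibrium: 152.6 − 2.875Q = 65 + 7Q → Q* = 8.8709, P* = 127.0962.
At the ceiling P = 123.5, quantity supplied = (123.5 − 65)/7 = 8.3571.
Willingness to pay at Q' = 8.3571: 152.6 − 2.875·8.3571 = 128.5733.
ΔQ = 8.8709 − 8.3571 = 0.5138; wedge = 128.5733 − 123.5 = 5.0733.
The triangle = ½ × 0.5138 × 5.0733 = 1.30.

1.30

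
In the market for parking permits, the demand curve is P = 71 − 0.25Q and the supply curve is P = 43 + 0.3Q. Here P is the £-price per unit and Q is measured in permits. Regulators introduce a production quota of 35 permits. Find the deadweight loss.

£69.60

Competitive equilibrium: 71 − 0.25Q = 43 + 0.3Q → Q* = 50.9091, P* = 58.2727.
At Q = 35: demand price = 71 − 0.25·35 = 62.25; supply price = 43 + 0.3·35 = 53.5.
ΔQ = 50.9091 − 35 = 15.9091; wedge = 62.25 − 53.5 = 8.75.
Deadweight loss = ½ × 15.9091 × 8.75 = £69.60.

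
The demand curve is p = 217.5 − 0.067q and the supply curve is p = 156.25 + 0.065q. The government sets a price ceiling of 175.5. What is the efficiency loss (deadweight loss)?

Competitive equilibrium: 217.5 − 0.067q = 156.25 + 0.065q → q* = 464.0152, p* = 186.411.
At the ceiling p = 175.5, quantity supplied = (175.5 − 156.25)/0.065 = 296.1538.
Willingness to pay at q' = 296.1538: 217.5 − 0.067·296.1538 = 197.6577.
Δq = 464.0152 − 296.1538 = 167.8614; wedge = 197.6577 − 175.5 = 22.1577.
Welfare loss = ½ × 167.8614 × 22.1577 = 1859.71.

1859.71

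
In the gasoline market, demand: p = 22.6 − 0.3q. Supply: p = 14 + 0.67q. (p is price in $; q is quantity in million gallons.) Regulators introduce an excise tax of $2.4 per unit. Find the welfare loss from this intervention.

Competitive equilibrium: 22.6 − 0.3q = 14 + 0.67q → q* = 8.866, p* = 19.9402.
With the tax, the buyer price exceeds the seller price by 2.4: (22.6 − 0.3q) − (14 + 0.67q) = 2.4 → q' = 6.3918.
Δq = 8.866 − 6.3918 = 2.4742; the wedge equals the tax, 2.4.
Welfare loss = ½ × 2.4742 × 2.4 = $2.97 million.

$2.97 million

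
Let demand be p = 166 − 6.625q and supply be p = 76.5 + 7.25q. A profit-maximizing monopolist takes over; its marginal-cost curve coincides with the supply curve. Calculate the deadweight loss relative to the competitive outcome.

Competitive equilibrium: 166 − 6.625q = 76.5 + 7.25q → q* = 6.4505, p* = 123.2658.
Marginal revenue: MR = 166 − 13.25q. Set MR = MC: 166 − 13.25q = 76.5 + 7.25q → q_m = 4.3659.
Price p_m = 166 − 6.625·4.3659 = 137.0759; MC(q_m) = 76.5 + 7.25·4.3659 = 108.1528.
Competitive q* = 6.4505, so Δq = 2.0846; wedge = 137.0759 − 108.1528 = 28.9231.
Deadweight loss = ½ × 2.0846 × 28.9231 = 30.15.

30.15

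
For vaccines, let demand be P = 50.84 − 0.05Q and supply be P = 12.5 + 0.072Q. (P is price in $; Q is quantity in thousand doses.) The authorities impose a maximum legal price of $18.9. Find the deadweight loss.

$3098.38 thousand

Competitive equilibrium: 50.84 − 0.05Q = 12.5 + 0.072Q → Q* = 314.2623, P* = 35.12689.
At the ceiling P = 18.9, quantity supplied = (18.9 − 12.5)/0.072 = 88.88889.
Willingness to pay at Q' = 88.88889: 50.84 − 0.05·88.88889 = 46.39556.
ΔQ = 314.2623 − 88.88889 = 225.37341; wedge = 46.39556 − 18.9 = 27.49556.
DWL = ½ × 225.37341 × 27.49556 = $3098.38 thousand.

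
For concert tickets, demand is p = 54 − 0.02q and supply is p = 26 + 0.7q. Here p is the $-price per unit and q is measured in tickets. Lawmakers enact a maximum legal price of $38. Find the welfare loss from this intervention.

Competitive equilibrium: 54 − 0.02q = 26 + 0.7q → q* = 38.8889, p* = 53.2222.
At the ceiling p = 38, quantity supplied = (38 − 26)/0.7 = 17.1429.
Willingness to pay at q' = 17.1429: 54 − 0.02·17.1429 = 53.6571.
Δq = 38.8889 − 17.1429 = 21.746; wedge = 53.6571 − 38 = 15.6571.
Welfare loss = ½ × 21.746 × 15.6571 = $170.24.

$170.24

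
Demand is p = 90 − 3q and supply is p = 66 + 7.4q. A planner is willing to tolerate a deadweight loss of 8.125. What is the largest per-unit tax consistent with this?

Competitive equilibrium: 90 − 3q = 66 + 7.4q → q* = 2.3077, p* = 83.0769.
A tax t gives Δq = t/10.4 and wedge t, so DWL = t²/20.8.
t²/20.8 = 8.125 → t² = 169 → t = 13.

13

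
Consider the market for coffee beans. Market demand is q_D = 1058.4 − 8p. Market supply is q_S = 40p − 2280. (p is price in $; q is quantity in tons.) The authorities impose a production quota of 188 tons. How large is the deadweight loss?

In inverse form: demand p = 132.3 − 0.125q, supply p = 57 + 0.025q.
Competitive equilibrium: 132.3 − 0.125q = 57 + 0.025q → q* = 502, p* = 69.55.
At q = 188: demand price = 132.3 − 0.125·188 = 108.8; supply price = 57 + 0.025·188 = 61.7.
Δq = 502 − 188 = 314; wedge = 108.8 − 61.7 = 47.1.
Deadweight loss = ½ × 314 × 47.1 = $7394.70.

$7394.70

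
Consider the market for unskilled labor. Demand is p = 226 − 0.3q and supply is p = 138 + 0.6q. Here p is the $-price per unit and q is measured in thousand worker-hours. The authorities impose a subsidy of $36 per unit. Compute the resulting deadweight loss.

$720 thousand

Competitive equilibrium: 226 − 0.3q = 138 + 0.6q → q* = 97.7778, p* = 196.6667.
The subsidy lowers effective supply by 36: p = 102 + 0.6q.
New quantity: 226 − 0.3q = 102 + 0.6q → q' = 137.7778.
Overproduction Δq = 137.7778 − 97.7778 = 40; wedge = subsidy = 36.
The triangle = ½ × 40 × 36 = $720 thousand.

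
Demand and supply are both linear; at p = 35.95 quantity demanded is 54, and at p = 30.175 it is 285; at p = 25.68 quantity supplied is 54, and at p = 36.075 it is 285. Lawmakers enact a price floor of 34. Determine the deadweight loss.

165.26

Demand slope = (30.175 − 35.95)/(285 − 54) = −0.025, so p = 37.3 − 0.025q.
Supply slope = (36.075 − 25.68)/(285 − 54) = 0.045, so p = 23.25 + 0.045q.
Competitive equilibrium: 37.3 − 0.025q = 23.25 + 0.045q → q* = 200.7143, p* = 32.2821.
At the floor p = 34, quantity demanded = (37.3 − 34)/0.025 = 132.
Sellers' marginal cost at q' = 132: 23.25 + 0.045·132 = 29.19.
Δq = 200.7143 − 132 = 68.7143; wedge = 34 − 29.19 = 4.81.
DWL = ½ × 68.7143 × 4.81 = 165.26.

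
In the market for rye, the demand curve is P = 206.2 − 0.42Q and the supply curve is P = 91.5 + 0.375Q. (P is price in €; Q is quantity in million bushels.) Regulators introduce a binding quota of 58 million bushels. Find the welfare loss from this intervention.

€2958.86 million

Competitive equilibrium: 206.2 − 0.42Q = 91.5 + 0.375Q → Q* = 144.2767, P* = 145.6038.
At Q = 58: demand price = 206.2 − 0.42·58 = 181.84; supply price = 91.5 + 0.375·58 = 113.25.
ΔQ = 144.2767 − 58 = 86.2767; wedge = 181.84 − 113.25 = 68.59.
DWL = ½ × 86.2767 × 68.59 = €2958.86 million.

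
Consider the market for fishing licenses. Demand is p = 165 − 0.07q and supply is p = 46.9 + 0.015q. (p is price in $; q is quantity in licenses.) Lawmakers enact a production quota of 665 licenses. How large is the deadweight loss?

Competitive equilibrium: 165 − 0.07q = 46.9 + 0.015q → q* = 1389.4118, p* = 67.7412.
At q = 665: demand price = 165 − 0.07·665 = 118.45; supply price = 46.9 + 0.015·665 = 56.875.
Δq = 1389.4118 − 665 = 724.4118; wedge = 118.45 − 56.875 = 61.575.
Welfare loss = ½ × 724.4118 × 61.575 = $22302.83.

$22302.83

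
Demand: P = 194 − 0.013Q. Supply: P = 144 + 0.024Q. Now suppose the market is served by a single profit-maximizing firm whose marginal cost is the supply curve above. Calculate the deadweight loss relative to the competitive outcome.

Competitive equilibrium: 194 − 0.013Q = 144 + 0.024Q → Q* = 1351.3514, P* = 176.4324.
Marginal revenue: MR = 194 − 0.026Q. Set MR = MC: 194 − 0.026Q = 144 + 0.024Q → Q_m = 1000.
Price P_m = 194 − 0.013·1000 = 181; MC(Q_m) = 144 + 0.024·1000 = 168.
Competitive Q* = 1351.3514, so ΔQ = 351.3514; wedge = 181 − 168 = 13.
DWL = ½ × 351.3514 × 13 = 2283.78.

2283.78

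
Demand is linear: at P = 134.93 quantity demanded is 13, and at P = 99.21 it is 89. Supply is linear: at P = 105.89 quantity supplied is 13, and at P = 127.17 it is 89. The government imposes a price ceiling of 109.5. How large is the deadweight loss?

Demand slope = (99.21 − 134.93)/(89 − 13) = −0.47, so P = 141.04 − 0.47Q.
Supply slope = (127.17 − 105.89)/(89 − 13) = 0.28, so P = 102.25 + 0.28Q.
Competitive equilibrium: 141.04 − 0.47Q = 102.25 + 0.28Q → Q* = 51.72, P* = 116.7316.
At the ceiling P = 109.5, quantity supplied = (109.5 − 102.25)/0.28 = 25.8929.
Willingness to pay at Q' = 25.8929: 141.04 − 0.47·25.8929 = 128.8703.
ΔQ = 51.72 − 25.8929 = 25.8271; wedge = 128.8703 − 109.5 = 19.3703.
The triangle = ½ × 25.8271 × 19.3703 = 250.14.

250.14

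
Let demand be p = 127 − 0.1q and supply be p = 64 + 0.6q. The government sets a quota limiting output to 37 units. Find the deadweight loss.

983.15

Competitive equilibrium: 127 − 0.1q = 64 + 0.6q → q* = 90, p* = 118.
At q = 37: demand price = 127 − 0.1·37 = 123.3; supply price = 64 + 0.6·37 = 86.2.
Δq = 90 − 37 = 53; wedge = 123.3 − 86.2 = 37.1.
The triangle = ½ × 53 × 37.1 = 983.15.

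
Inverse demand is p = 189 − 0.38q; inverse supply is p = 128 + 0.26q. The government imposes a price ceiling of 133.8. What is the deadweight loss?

1705.50

Competitive equilibrium: 189 − 0.38q = 128 + 0.26q → q* = 95.3125, p* = 152.78125.
At the ceiling p = 133.8, quantity supplied = (133.8 − 128)/0.26 = 22.30769.
Willingness to pay at q' = 22.30769: 189 − 0.38·22.30769 = 180.52308.
Δq = 95.3125 − 22.30769 = 73.00481; wedge = 180.52308 − 133.8 = 46.72308.
Deadweight loss = ½ × 73.00481 × 46.72308 = 1705.50.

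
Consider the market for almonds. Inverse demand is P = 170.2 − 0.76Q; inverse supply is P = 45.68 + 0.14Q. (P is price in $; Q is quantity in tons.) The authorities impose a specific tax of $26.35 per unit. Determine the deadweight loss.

$385.73

Competitive equilibrium: 170.2 − 0.76Q = 45.68 + 0.14Q → Q* = 138.35556, P* = 65.04978.
With the tax, the buyer price exceeds the seller price by 26.35: (170.2 − 0.76Q) − (45.68 + 0.14Q) = 26.35 → Q' = 109.07778.
ΔQ = 138.35556 − 109.07778 = 29.27778; the wedge equals the tax, 26.35.
The triangle = ½ × 29.27778 × 26.35 = $385.73.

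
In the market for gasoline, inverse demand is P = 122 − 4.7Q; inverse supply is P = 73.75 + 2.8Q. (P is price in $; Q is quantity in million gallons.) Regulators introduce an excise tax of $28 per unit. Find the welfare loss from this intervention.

$52.27 million

Competitive equilibrium: 122 − 4.7Q = 73.75 + 2.8Q → Q* = 6.4333, P* = 91.7633.
With the tax, the buyer price exceeds the seller price by 28: (122 − 4.7Q) − (73.75 + 2.8Q) = 28 → Q' = 2.7.
ΔQ = 6.4333 − 2.7 = 3.7333; the wedge equals the tax, 28.
Welfare loss = ½ × 3.7333 × 28 = $52.27 million.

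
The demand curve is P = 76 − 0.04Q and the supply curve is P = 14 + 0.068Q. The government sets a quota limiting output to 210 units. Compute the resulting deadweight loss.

7157.70

Competitive equilibrium: 76 − 0.04Q = 14 + 0.068Q → Q* = 574.0741, P* = 53.037.
At Q = 210: demand price = 76 − 0.04·210 = 67.6; supply price = 14 + 0.068·210 = 28.28.
ΔQ = 574.0741 − 210 = 364.0741; wedge = 67.6 − 28.28 = 39.32.
DWL = ½ × 364.0741 × 39.32 = 7157.70.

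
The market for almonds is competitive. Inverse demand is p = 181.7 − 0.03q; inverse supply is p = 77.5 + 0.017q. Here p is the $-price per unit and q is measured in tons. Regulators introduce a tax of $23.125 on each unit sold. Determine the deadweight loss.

Competitive equilibrium: 181.7 − 0.03q = 77.5 + 0.017q → q* = 2217.0213, p* = 115.1894.
With the tax, the buyer price exceeds the seller price by 23.125: (181.7 − 0.03q) − (77.5 + 0.017q) = 23.125 → q' = 1725.
Δq = 2217.0213 − 1725 = 492.0213; the wedge equals the tax, 23.125.
Deadweight loss = ½ × 492.0213 × 23.125 = $5689.

$5689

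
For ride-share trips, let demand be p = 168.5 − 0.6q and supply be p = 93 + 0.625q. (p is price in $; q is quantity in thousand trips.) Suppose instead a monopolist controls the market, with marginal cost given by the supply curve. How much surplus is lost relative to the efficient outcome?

$251.48 thousand

Competitive equilibrium: 168.5 − 0.6q = 93 + 0.625q → q* = 61.6327, p* = 131.5204.
Marginal revenue: MR = 168.5 − 1.2q. Set MR = MC: 168.5 − 1.2q = 93 + 0.625q → q_m = 41.3699.
Price p_m = 168.5 − 0.6·41.3699 = 143.6781; MC(q_m) = 93 + 0.625·41.3699 = 118.8562.
Competitive q* = 61.6327, so Δq = 20.2628; wedge = 143.6781 − 118.8562 = 24.8219.
DWL = ½ × 20.2628 × 24.8219 = $251.48 thousand.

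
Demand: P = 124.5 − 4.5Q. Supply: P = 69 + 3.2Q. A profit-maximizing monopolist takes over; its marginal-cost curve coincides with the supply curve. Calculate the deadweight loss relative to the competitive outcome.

Competitive equilibrium: 124.5 − 4.5Q = 69 + 3.2Q → Q* = 7.2078, P* = 92.0649.
Marginal revenue: MR = 124.5 − 9Q. Set MR = MC: 124.5 − 9Q = 69 + 3.2Q → Q_m = 4.5492.
Price P_m = 124.5 − 4.5·4.5492 = 104.0286; MC(Q_m) = 69 + 3.2·4.5492 = 83.5574.
Competitive Q* = 7.2078, so ΔQ = 2.6586; wedge = 104.0286 − 83.5574 = 20.4712.
Deadweight loss = ½ × 2.6586 × 20.4712 = 27.21.

27.21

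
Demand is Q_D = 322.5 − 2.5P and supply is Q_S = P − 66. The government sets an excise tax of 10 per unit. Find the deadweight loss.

35.71

In inverse form: demand P = 129 − 0.4Q, supply P = 66 + Q.
Competitive equilibrium: 129 − 0.4Q = 66 + Q → Q* = 45, P* = 111.
With the tax, the buyer price exceeds the seller price by 10: (129 − 0.4Q) − (66 + Q) = 10 → Q' = 37.8571.
ΔQ = 45 − 37.8571 = 7.1429; the wedge equals the tax, 10.
Welfare loss = ½ × 7.1429 × 10 = 35.71.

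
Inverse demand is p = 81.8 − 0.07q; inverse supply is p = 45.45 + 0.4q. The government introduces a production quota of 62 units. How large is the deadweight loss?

Competitive equilibrium: 81.8 − 0.07q = 45.45 + 0.4q → q* = 77.3404, p* = 76.3862.
At q = 62: demand price = 81.8 − 0.07·62 = 77.46; supply price = 45.45 + 0.4·62 = 70.25.
Δq = 77.3404 − 62 = 15.3404; wedge = 77.46 − 70.25 = 7.21.
Welfare loss = ½ × 15.3404 × 7.21 = 55.30.

55.30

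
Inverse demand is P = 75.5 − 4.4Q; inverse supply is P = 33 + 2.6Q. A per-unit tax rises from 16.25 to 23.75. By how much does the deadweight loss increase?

Competitive equilibrium: 75.5 − 4.4Q = 33 + 2.6Q → Q* = 6.0714, P* = 48.7857.
For a per-unit tax t: ΔQ = t/7, so DWL = ½·t·(t/7) = t²/14.
At t = 16.25: DWL = 18.862. At t = 23.75: DWL = 40.29.
Increase = 40.29 − 18.862 = 21.43.

21.43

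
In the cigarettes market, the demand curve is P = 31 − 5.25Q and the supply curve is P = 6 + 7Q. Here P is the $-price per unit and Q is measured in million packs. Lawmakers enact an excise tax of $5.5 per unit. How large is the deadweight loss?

Competitive equilibrium: 31 − 5.25Q = 6 + 7Q → Q* = 2.0408, P* = 20.2857.
With the tax, the buyer price exceeds the seller price by 5.5: (31 − 5.25Q) − (6 + 7Q) = 5.5 → Q' = 1.5918.
ΔQ = 2.0408 − 1.5918 = 0.449; the wedge equals the tax, 5.5.
Welfare loss = ½ × 0.449 × 5.5 = $1.23 million.

$1.23 million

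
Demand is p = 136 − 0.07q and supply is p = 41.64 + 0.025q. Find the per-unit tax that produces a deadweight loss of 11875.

Competitive equilibrium: 136 − 0.07q = 41.64 + 0.025q → q* = 993.2632, p* = 66.4716.
A tax t gives Δq = t/0.095 and wedge t, so DWL = t²/0.19.
t²/0.19 = 11875 → t² = 2256.25 → t = 47.5.

47.5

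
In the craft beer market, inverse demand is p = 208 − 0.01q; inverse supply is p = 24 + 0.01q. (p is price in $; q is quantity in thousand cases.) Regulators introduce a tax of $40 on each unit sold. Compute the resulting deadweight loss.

Competitive equilibrium: 208 − 0.01q = 24 + 0.01q → q* = 9200, p* = 116.
With the tax, the buyer price exceeds the seller price by 40: (208 − 0.01q) − (24 + 0.01q) = 40 → q' = 7200.
Δq = 9200 − 7200 = 2000; the wedge equals the tax, 40.
The triangle = ½ × 2000 × 40 = $40000 thousand.

$40000 thousand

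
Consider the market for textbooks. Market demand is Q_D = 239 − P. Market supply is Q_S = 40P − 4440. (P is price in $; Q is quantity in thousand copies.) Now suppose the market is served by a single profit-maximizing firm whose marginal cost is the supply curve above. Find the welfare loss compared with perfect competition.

$1949.02 thousand

In inverse form: demand P = 239 − Q, supply P = 111 + 0.025Q.
Competitive equilibrium: 239 − Q = 111 + 0.025Q → Q* = 124.878, P* = 114.122.
Marginal revenue: MR = 239 − 2Q. Set MR = MC: 239 − 2Q = 111 + 0.025Q → Q_m = 63.2099.
Price P_m = 239 − 1·63.2099 = 175.7901; MC(Q_m) = 111 + 0.025·63.2099 = 112.5802.
Competitive Q* = 124.878, so ΔQ = 61.6681; wedge = 175.7901 − 112.5802 = 63.2099.
The triangle = ½ × 61.6681 × 63.2099 = $1949.02 thousand.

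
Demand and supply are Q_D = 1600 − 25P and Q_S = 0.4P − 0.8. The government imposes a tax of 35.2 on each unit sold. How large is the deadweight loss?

In inverse form: demand P = 64 − 0.04Q, supply P = 2 + 2.5Q.
Competitive equilibrium: 64 − 0.04Q = 2 + 2.5Q → Q* = 24.40945, P* = 63.02362.
With the tax, the buyer price exceeds the seller price by 35.2: (64 − 0.04Q) − (2 + 2.5Q) = 35.2 → Q' = 10.55118.
ΔQ = 24.40945 − 10.55118 = 13.85827; the wedge equals the tax, 35.2.
Welfare loss = ½ × 13.85827 × 35.2 = 243.91.

243.91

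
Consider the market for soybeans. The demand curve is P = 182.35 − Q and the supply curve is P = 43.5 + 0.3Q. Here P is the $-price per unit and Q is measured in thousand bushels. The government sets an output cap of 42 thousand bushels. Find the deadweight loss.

$2730.02 thousand

Competitive equilibrium: 182.35 − Q = 43.5 + 0.3Q → Q* = 106.8077, P* = 75.5423.
At Q = 42: demand price = 182.35 − 1·42 = 140.35; supply price = 43.5 + 0.3·42 = 56.1.
ΔQ = 106.8077 − 42 = 64.8077; wedge = 140.35 − 56.1 = 84.25.
Welfare loss = ½ × 64.8077 × 84.25 = $2730.02 thousand.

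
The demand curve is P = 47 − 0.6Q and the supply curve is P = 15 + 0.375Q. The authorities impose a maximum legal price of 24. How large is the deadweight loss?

37.93

Competitive equilibrium: 47 − 0.6Q = 15 + 0.375Q → Q* = 32.8205, P* = 27.3077.
At the ceiling P = 24, quantity supplied = (24 − 15)/0.375 = 24.
Willingness to pay at Q' = 24: 47 − 0.6·24 = 32.6.
ΔQ = 32.8205 − 24 = 8.8205; wedge = 32.6 − 24 = 8.6.
DWL = ½ × 8.8205 × 8.6 = 37.93.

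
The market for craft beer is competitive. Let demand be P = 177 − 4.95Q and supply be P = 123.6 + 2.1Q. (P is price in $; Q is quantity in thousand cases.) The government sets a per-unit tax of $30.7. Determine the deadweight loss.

Competitive equilibrium: 177 − 4.95Q = 123.6 + 2.1Q → Q* = 7.5745, P* = 139.5064.
With the tax, the buyer price exceeds the seller price by 30.7: (177 − 4.95Q) − (123.6 + 2.1Q) = 30.7 → Q' = 3.2199.
ΔQ = 7.5745 − 3.2199 = 4.3546; the wedge equals the tax, 30.7.
The triangle = ½ × 4.3546 × 30.7 = $66.84 thousand.

$66.84 thousand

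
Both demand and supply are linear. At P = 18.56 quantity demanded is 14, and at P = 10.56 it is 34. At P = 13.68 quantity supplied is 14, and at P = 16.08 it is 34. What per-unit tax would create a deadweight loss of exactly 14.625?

3.9

Demand slope = (10.56 − 18.56)/(34 − 14) = −0.4, so P = 24.16 − 0.4Q.
Supply slope = (16.08 − 13.68)/(34 − 14) = 0.12, so P = 12 + 0.12Q.
Competitive equilibrium: 24.16 − 0.4Q = 12 + 0.12Q → Q* = 23.3846, P* = 14.8062.
A tax t gives ΔQ = t/0.52 and wedge t, so DWL = t²/1.04.
t²/1.04 = 14.625 → t² = 15.21 → t = 3.9.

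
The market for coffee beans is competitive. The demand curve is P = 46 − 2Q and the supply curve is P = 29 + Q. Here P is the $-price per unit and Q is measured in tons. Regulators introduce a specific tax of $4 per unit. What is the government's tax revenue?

Competitive equilibrium: 46 − 2Q = 29 + Q → Q* = 5.6667, P* = 34.6667.
With the tax, the buyer price exceeds the seller price by 4: (46 − 2Q) − (29 + Q) = 4 → Q' = 4.3333.
Tax revenue = 4 × 4.3333 = $17.33.

$17.33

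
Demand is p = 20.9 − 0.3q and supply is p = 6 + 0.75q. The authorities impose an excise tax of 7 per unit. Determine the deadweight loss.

23.33

Competitive equilibrium: 20.9 − 0.3q = 6 + 0.75q → q* = 14.1905, p* = 16.6429.
With the tax, the buyer price exceeds the seller price by 7: (20.9 − 0.3q) − (6 + 0.75q) = 7 → q' = 7.5238.
Δq = 14.1905 − 7.5238 = 6.6667; the wedge equals the tax, 7.
DWL = ½ × 6.6667 × 7 = 23.33.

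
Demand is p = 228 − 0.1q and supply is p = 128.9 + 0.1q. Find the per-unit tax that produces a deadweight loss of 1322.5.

Competitive equilibrium: 228 − 0.1q = 128.9 + 0.1q → q* = 495.5, p* = 178.45.
A tax t gives Δq = t/0.2 and wedge t, so DWL = t²/0.4.
t²/0.4 = 1322.5 → t² = 529 → t = 23.

23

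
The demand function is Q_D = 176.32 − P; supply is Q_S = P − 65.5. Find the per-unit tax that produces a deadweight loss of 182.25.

27

In inverse form: demand P = 176.32 − Q, supply P = 65.5 + Q.
Competitive equilibrium: 176.32 − Q = 65.5 + Q → Q* = 55.41, P* = 120.91.
A tax t gives ΔQ = t/2 and wedge t, so DWL = t²/4.
t²/4 = 182.25 → t² = 729 → t = 27.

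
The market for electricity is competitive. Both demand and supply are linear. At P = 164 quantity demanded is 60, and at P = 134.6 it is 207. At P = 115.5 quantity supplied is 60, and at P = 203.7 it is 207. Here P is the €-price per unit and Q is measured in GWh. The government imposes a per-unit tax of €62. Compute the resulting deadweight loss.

Demand slope = (134.6 − 164)/(207 − 60) = −0.2, so P = 176 − 0.2Q.
Supply slope = (203.7 − 115.5)/(207 − 60) = 0.6, so P = 79.5 + 0.6Q.
Competitive equilibrium: 176 − 0.2Q = 79.5 + 0.6Q → Q* = 120.625, P* = 151.875.
With the tax, the buyer price exceeds the seller price by 62: (176 − 0.2Q) − (79.5 + 0.6Q) = 62 → Q' = 43.125.
ΔQ = 120.625 − 43.125 = 77.5; the wedge equals the tax, 62.
DWL = ½ × 77.5 × 62 = €2402.50.

€2402.50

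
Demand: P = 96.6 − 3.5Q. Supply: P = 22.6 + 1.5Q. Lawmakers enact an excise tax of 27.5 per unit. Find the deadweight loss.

Competitive equilibrium: 96.6 − 3.5Q = 22.6 + 1.5Q → Q* = 14.8, P* = 44.8.
With the tax, the buyer price exceeds the seller price by 27.5: (96.6 − 3.5Q) − (22.6 + 1.5Q) = 27.5 → Q' = 9.3.
ΔQ = 14.8 − 9.3 = 5.5; the wedge equals the tax, 27.5.
Welfare loss = ½ × 5.5 × 27.5 = 75.625.

75.625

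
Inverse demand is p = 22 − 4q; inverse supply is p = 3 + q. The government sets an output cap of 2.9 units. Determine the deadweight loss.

2.025

Competitive equilibrium: 22 − 4q = 3 + q → q* = 3.8, p* = 6.8.
At q = 2.9: demand price = 22 − 4·2.9 = 10.4; supply price = 3 + 1·2.9 = 5.9.
Δq = 3.8 − 2.9 = 0.9; wedge = 10.4 − 5.9 = 4.5.
Welfare loss = ½ × 0.9 × 4.5 = 2.025.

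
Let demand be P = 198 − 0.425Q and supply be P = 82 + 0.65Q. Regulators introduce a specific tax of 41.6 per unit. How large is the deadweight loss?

804.91

Competitive equilibrium: 198 − 0.425Q = 82 + 0.65Q → Q* = 107.907, P* = 152.1395.
With the tax, the buyer price exceeds the seller price by 41.6: (198 − 0.425Q) − (82 + 0.65Q) = 41.6 → Q' = 69.2093.
ΔQ = 107.907 − 69.2093 = 38.6977; the wedge equals the tax, 41.6.
The triangle = ½ × 38.6977 × 41.6 = 804.91.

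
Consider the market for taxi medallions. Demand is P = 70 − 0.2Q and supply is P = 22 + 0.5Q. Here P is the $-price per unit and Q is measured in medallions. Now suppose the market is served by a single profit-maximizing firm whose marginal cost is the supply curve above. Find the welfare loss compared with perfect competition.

Competitive equilibrium: 70 − 0.2Q = 22 + 0.5Q → Q* = 68.5714, P* = 56.2857.
Marginal revenue: MR = 70 − 0.4Q. Set MR = MC: 70 − 0.4Q = 22 + 0.5Q → Q_m = 53.3333.
Price P_m = 70 − 0.2·53.3333 = 59.3333; MC(Q_m) = 22 + 0.5·53.3333 = 48.6667.
Competitive Q* = 68.5714, so ΔQ = 15.2381; wedge = 59.3333 − 48.6667 = 10.6666.
DWL = ½ × 15.2381 × 10.6666 = $81.27.

$81.27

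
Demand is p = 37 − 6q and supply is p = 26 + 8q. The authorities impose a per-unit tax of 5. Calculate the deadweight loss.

0.89

Competitive equilibrium: 37 − 6q = 26 + 8q → q* = 0.7857, p* = 32.2857.
With the tax, the buyer price exceeds the seller price by 5: (37 − 6q) − (26 + 8q) = 5 → q' = 0.4286.
Δq = 0.7857 − 0.4286 = 0.3571; the wedge equals the tax, 5.
Deadweight loss = ½ × 0.3571 × 5 = 0.89.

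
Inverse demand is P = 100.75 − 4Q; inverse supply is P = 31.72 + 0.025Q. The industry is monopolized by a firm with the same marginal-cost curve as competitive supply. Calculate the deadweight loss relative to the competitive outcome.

147.07

Competitive equilibrium: 100.75 − 4Q = 31.72 + 0.025Q → Q* = 17.15031, P* = 32.14876.
Marginal revenue: MR = 100.75 − 8Q. Set MR = MC: 100.75 − 8Q = 31.72 + 0.025Q → Q_m = 8.60187.
Price P_m = 100.75 − 4·8.60187 = 66.34252; MC(Q_m) = 31.72 + 0.025·8.60187 = 31.93505.
Competitive Q* = 17.15031, so ΔQ = 8.54844; wedge = 66.34252 − 31.93505 = 34.40747.
The triangle = ½ × 8.54844 × 34.40747 = 147.07.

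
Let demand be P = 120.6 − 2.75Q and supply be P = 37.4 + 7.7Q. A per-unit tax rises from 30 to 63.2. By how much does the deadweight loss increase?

Competitive equilibrium: 120.6 − 2.75Q = 37.4 + 7.7Q → Q* = 7.9617, P* = 98.7053.
For a per-unit tax t: ΔQ = t/10.45, so DWL = ½·t·(t/10.45) = t²/20.9.
At t = 30: DWL = 43.062. At t = 63.2: DWL = 191.112.
Increase = 191.112 − 43.062 = 148.05.

148.05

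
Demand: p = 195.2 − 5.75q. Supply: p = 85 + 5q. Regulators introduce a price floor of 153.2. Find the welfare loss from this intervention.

Competitive equilibrium: 195.2 − 5.75q = 85 + 5q → q* = 10.25116, p* = 136.25581.
At the floor p = 153.2, quantity demanded = (195.2 − 153.2)/5.75 = 7.30435.
Sellers' marginal cost at q' = 7.30435: 85 + 5·7.30435 = 121.52175.
Δq = 10.25116 − 7.30435 = 2.94681; wedge = 153.2 − 121.52175 = 31.67825.
DWL = ½ × 2.94681 × 31.67825 = 46.67.

46.67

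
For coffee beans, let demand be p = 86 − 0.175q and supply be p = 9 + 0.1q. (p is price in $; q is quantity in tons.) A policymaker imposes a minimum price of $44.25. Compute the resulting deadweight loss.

$235.99

Competitive equilibrium: 86 − 0.175q = 9 + 0.1q → q* = 280, p* = 37.
At the floor p = 44.25, quantity demanded = (86 − 44.25)/0.175 = 238.57143.
Sellers' marginal cost at q' = 238.57143: 9 + 0.1·238.57143 = 32.85714.
Δq = 280 − 238.57143 = 41.42857; wedge = 44.25 − 32.85714 = 11.39286.
Deadweight loss = ½ × 41.42857 × 11.39286 = $235.99.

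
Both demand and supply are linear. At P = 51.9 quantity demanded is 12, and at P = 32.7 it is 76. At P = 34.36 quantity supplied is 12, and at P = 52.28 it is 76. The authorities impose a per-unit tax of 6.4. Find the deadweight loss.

35.31

Demand slope = (32.7 − 51.9)/(76 − 12) = −0.3, so P = 55.5 − 0.3Q.
Supply slope = (52.28 − 34.36)/(76 − 12) = 0.28, so P = 31 + 0.28Q.
Competitive equilibrium: 55.5 − 0.3Q = 31 + 0.28Q → Q* = 42.2414, P* = 42.8276.
With the tax, the buyer price exceeds the seller price by 6.4: (55.5 − 0.3Q) − (31 + 0.28Q) = 6.4 → Q' = 31.2069.
ΔQ = 42.2414 − 31.2069 = 11.0345; the wedge equals the tax, 6.4.
Deadweight loss = ½ × 11.0345 × 6.4 = 35.31.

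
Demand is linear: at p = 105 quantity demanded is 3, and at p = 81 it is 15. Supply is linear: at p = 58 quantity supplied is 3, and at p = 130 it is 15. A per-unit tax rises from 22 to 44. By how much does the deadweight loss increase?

90.75

Demand slope = (81 − 105)/(15 − 3) = −2, so p = 111 − 2q.
Supply slope = (130 − 58)/(15 − 3) = 6, so p = 40 + 6q.
Competitive equilibrium: 111 − 2q = 40 + 6q → q* = 8.875, p* = 93.25.
For a per-unit tax t: Δq = t/8, so DWL = ½·t·(t/8) = t²/16.
At t = 22: DWL = 30.25. At t = 44: DWL = 121.
Increase = 121 − 30.25 = 90.75.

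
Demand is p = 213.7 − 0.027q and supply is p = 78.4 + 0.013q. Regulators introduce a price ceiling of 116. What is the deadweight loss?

4805.77

Competitive equilibrium: 213.7 − 0.027q = 78.4 + 0.013q → q* = 3382.5, p* = 122.3725.
At the ceiling p = 116, quantity supplied = (116 − 78.4)/0.013 = 2892.3077.
Willingness to pay at q' = 2892.3077: 213.7 − 0.027·2892.3077 = 135.6077.
Δq = 3382.5 − 2892.3077 = 490.1923; wedge = 135.6077 − 116 = 19.6077.
The triangle = ½ × 490.1923 × 19.6077 = 4805.77.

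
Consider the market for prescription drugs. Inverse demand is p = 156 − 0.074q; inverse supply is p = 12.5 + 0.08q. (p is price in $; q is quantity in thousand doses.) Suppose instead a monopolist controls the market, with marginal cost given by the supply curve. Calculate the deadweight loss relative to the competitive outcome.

Competitive equilibrium: 156 − 0.074q = 12.5 + 0.08q → q* = 931.81818, p* = 87.04545.
Marginal revenue: MR = 156 − 0.148q. Set MR = MC: 156 − 0.148q = 12.5 + 0.08q → q_m = 629.38596.
Price p_m = 156 − 0.074·629.38596 = 109.42544; MC(q_m) = 12.5 + 0.08·629.38596 = 62.85088.
Competitive q* = 931.81818, so Δq = 302.43222; wedge = 109.42544 − 62.85088 = 46.57456.
Deadweight loss = ½ × 302.43222 × 46.57456 = $7042.82 thousand.

$7042.82 thousand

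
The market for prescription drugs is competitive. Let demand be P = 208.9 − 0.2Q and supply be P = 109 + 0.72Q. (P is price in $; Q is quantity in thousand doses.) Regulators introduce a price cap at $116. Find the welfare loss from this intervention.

$4496.15 thousand

Competitive equilibrium: 208.9 − 0.2Q = 109 + 0.72Q → Q* = 108.587, P* = 187.1826.
At the ceiling P = 116, quantity supplied = (116 − 109)/0.72 = 9.7222.
Willingness to pay at Q' = 9.7222: 208.9 − 0.2·9.7222 = 206.9556.
ΔQ = 108.587 − 9.7222 = 98.8648; wedge = 206.9556 − 116 = 90.9556.
DWL = ½ × 98.8648 × 90.9556 = $4496.15 thousand.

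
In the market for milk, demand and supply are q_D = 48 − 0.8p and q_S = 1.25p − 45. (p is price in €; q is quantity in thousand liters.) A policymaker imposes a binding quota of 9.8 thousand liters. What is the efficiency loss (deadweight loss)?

€3.73 thousand

In inverse form: demand p = 60 − 1.25q, supply p = 36 + 0.8q.
Competitive equilibrium: 60 − 1.25q = 36 + 0.8q → q* = 11.7073, p* = 45.3659.
At q = 9.8: demand price = 60 − 1.25·9.8 = 47.75; supply price = 36 + 0.8·9.8 = 43.84.
Δq = 11.7073 − 9.8 = 1.9073; wedge = 47.75 − 43.84 = 3.91.
The triangle = ½ × 1.9073 × 3.91 = €3.73 thousand.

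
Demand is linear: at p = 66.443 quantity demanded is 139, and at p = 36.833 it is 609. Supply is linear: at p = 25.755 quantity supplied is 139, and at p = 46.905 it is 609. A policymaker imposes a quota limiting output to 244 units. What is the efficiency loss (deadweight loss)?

Demand slope = (36.833 − 66.443)/(609 − 139) = −0.063, so p = 75.2 − 0.063q.
Supply slope = (46.905 − 25.755)/(609 − 139) = 0.045, so p = 19.5 + 0.045q.
Competitive equilibrium: 75.2 − 0.063q = 19.5 + 0.045q → q* = 515.7407, p* = 42.7083.
At q = 244: demand price = 75.2 − 0.063·244 = 59.828; supply price = 19.5 + 0.045·244 = 30.48.
Δq = 515.7407 − 244 = 271.7407; wedge = 59.828 − 30.48 = 29.348.
The triangle = ½ × 271.7407 × 29.348 = 3987.52.

3987.52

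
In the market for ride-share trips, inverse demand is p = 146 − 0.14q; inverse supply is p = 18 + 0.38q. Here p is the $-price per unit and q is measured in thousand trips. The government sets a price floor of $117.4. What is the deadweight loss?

$455.76 thousand

Competitive equilibrium: 146 − 0.14q = 18 + 0.38q → q* = 246.1538, p* = 111.5385.
At the floor p = 117.4, quantity demanded = (146 − 117.4)/0.14 = 204.2857.
Sellers' marginal cost at q' = 204.2857: 18 + 0.38·204.2857 = 95.6286.
Δq = 246.1538 − 204.2857 = 41.8681; wedge = 117.4 − 95.6286 = 21.7714.
The triangle = ½ × 41.8681 × 21.7714 = $455.76 thousand.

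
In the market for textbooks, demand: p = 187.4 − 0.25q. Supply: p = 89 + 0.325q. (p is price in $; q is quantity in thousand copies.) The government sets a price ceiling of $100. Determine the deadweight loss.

Competitive equilibrium: 187.4 − 0.25q = 89 + 0.325q → q* = 171.1304, p* = 144.6174.
At the ceiling p = 100, quantity supplied = (100 − 89)/0.325 = 33.8462.
Willingness to pay at q' = 33.8462: 187.4 − 0.25·33.8462 = 178.9385.
Δq = 171.1304 − 33.8462 = 137.2842; wedge = 178.9385 − 100 = 78.9385.
The triangle = ½ × 137.2842 × 78.9385 = $5418.50 thousand.

$5418.50 thousand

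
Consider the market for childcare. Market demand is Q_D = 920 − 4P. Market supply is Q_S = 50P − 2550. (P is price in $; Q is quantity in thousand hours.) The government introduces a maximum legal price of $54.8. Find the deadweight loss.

In inverse form: demand P = 230 − 0.25Q, supply P = 51 + 0.02Q.
Competitive equilibrium: 230 − 0.25Q = 51 + 0.02Q → Q* = 662.963, P* = 64.2593.
At the ceiling P = 54.8, quantity supplied = (54.8 − 51)/0.02 = 190.
Willingness to pay at Q' = 190: 230 − 0.25·190 = 182.5.
ΔQ = 662.963 − 190 = 472.963; wedge = 182.5 − 54.8 = 127.7.
The triangle = ½ × 472.963 × 127.7 = $30198.69 thousand.

$30198.69 thousand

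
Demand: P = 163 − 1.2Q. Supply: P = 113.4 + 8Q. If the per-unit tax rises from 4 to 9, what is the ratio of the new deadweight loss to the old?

Competitive equilibrium: 163 − 1.2Q = 113.4 + 8Q → Q* = 5.3913, P* = 156.5304.
For a per-unit tax t: ΔQ = t/9.2, so DWL = ½·t·(t/9.2) = t²/18.4.
At t = 4: DWL = 0.870. At t = 9: DWL = 4.402.
Ratio = (9/4)² = 5.0625.

5.0625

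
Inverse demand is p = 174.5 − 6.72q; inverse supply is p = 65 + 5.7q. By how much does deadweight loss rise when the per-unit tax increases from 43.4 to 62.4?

Competitive equilibrium: 174.5 − 6.72q = 65 + 5.7q → q* = 8.8164, p* = 115.2536.
For a per-unit tax t: Δq = t/12.42, so DWL = ½·t·(t/12.42) = t²/24.84.
At t = 43.4: DWL = 75.828. At t = 62.4: DWL = 156.754.
Increase = 156.754 − 75.828 = 80.93.

80.93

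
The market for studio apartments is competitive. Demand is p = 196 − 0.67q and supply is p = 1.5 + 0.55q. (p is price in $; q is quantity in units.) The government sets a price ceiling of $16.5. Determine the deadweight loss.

$10653.37

Competitive equilibrium: 196 − 0.67q = 1.5 + 0.55q → q* = 159.42623, p* = 89.18443.
At the ceiling p = 16.5, quantity supplied = (16.5 − 1.5)/0.55 = 27.27273.
Willingness to pay at q' = 27.27273: 196 − 0.67·27.27273 = 177.72727.
Δq = 159.42623 − 27.27273 = 132.1535; wedge = 177.72727 − 16.5 = 161.22727.
Deadweight loss = ½ × 132.1535 × 161.22727 = $10653.37.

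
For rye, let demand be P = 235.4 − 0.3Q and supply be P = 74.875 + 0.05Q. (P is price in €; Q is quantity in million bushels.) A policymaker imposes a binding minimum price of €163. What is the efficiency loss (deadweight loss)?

Competitive equilibrium: 235.4 − 0.3Q = 74.875 + 0.05Q → Q* = 458.6429, P* = 97.8071.
At the floor P = 163, quantity demanded = (235.4 − 163)/0.3 = 241.3333.
Sellers' marginal cost at Q' = 241.3333: 74.875 + 0.05·241.3333 = 86.9417.
ΔQ = 458.6429 − 241.3333 = 217.3096; wedge = 163 − 86.9417 = 76.0583.
The triangle = ½ × 217.3096 × 76.0583 = €8264.10 million.

€8264.10 million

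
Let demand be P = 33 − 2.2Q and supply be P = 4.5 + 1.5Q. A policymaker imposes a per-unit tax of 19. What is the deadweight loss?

48.78

Competitive equilibrium: 33 − 2.2Q = 4.5 + 1.5Q → Q* = 7.7027, P* = 16.0541.
With the tax, the buyer price exceeds the seller price by 19: (33 − 2.2Q) − (4.5 + 1.5Q) = 19 → Q' = 2.5676.
ΔQ = 7.7027 − 2.5676 = 5.1351; the wedge equals the tax, 19.
Welfare loss = ½ × 5.1351 × 19 = 48.78.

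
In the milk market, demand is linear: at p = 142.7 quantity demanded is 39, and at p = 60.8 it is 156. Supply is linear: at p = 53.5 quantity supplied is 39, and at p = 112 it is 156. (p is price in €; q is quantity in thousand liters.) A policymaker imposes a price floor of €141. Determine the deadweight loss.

€3102.18 thousand

Demand slope = (60.8 − 142.7)/(156 − 39) = −0.7, so p = 170 − 0.7q.
Supply slope = (112 − 53.5)/(156 − 39) = 0.5, so p = 34 + 0.5q.
Competitive equilibrium: 170 − 0.7q = 34 + 0.5q → q* = 113.33333, p* = 90.66667.
At the floor p = 141, quantity demanded = (170 − 141)/0.7 = 41.42857.
Sellers' marginal cost at q' = 41.42857: 34 + 0.5·41.42857 = 54.71429.
Δq = 113.33333 − 41.42857 = 71.90476; wedge = 141 − 54.71429 = 86.28571.
DWL = ½ × 71.90476 × 86.28571 = €3102.18 thousand.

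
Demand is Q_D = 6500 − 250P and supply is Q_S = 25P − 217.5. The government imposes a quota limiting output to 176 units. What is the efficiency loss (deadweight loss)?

In inverse form: demand P = 26 − 0.004Q, supply P = 8.7 + 0.04Q.
Competitive equilibrium: 26 − 0.004Q = 8.7 + 0.04Q → Q* = 393.1818, P* = 24.4273.
At Q = 176: demand price = 26 − 0.004·176 = 25.296; supply price = 8.7 + 0.04·176 = 15.74.
ΔQ = 393.1818 − 176 = 217.1818; wedge = 25.296 − 15.74 = 9.556.
DWL = ½ × 217.1818 × 9.556 = 1037.69.

1037.69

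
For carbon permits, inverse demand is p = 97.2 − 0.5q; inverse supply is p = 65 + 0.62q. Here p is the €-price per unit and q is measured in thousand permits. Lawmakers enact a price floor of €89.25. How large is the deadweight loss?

Competitive equilibrium: 97.2 − 0.5q = 65 + 0.62q → q* = 28.75, p* = 82.825.
At the floor p = 89.25, quantity demanded = (97.2 − 89.25)/0.5 = 15.9.
Sellers' marginal cost at q' = 15.9: 65 + 0.62·15.9 = 74.858.
Δq = 28.75 − 15.9 = 12.85; wedge = 89.25 − 74.858 = 14.392.
Deadweight loss = ½ × 12.85 × 14.392 = €92.47 thousand.

€92.47 thousand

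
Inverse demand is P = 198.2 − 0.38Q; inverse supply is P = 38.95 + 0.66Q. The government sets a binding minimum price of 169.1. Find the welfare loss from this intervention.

Competitive equilibrium: 198.2 − 0.38Q = 38.95 + 0.66Q → Q* = 153.125, P* = 140.0125.
At the floor P = 169.1, quantity demanded = (198.2 − 169.1)/0.38 = 76.5789.
Sellers' marginal cost at Q' = 76.5789: 38.95 + 0.66·76.5789 = 89.4921.
ΔQ = 153.125 − 76.5789 = 76.5461; wedge = 169.1 − 89.4921 = 79.6079.
DWL = ½ × 76.5461 × 79.6079 = 3046.84.

3046.84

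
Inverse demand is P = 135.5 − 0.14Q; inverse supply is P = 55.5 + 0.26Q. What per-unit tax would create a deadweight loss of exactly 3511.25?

53

Competitive equilibrium: 135.5 − 0.14Q = 55.5 + 0.26Q → Q* = 200, P* = 107.5.
A tax t gives ΔQ = t/0.4 and wedge t, so DWL = t²/0.8.
t²/0.8 = 3511.25 → t² = 2809 → t = 53.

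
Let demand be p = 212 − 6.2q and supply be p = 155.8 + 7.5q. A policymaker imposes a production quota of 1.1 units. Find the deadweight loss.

61.74

Competitive equilibrium: 212 − 6.2q = 155.8 + 7.5q → q* = 4.1022, p* = 186.5664.
At q = 1.1: demand price = 212 − 6.2·1.1 = 205.18; supply price = 155.8 + 7.5·1.1 = 164.05.
Δq = 4.1022 − 1.1 = 3.0022; wedge = 205.18 − 164.05 = 41.13.
DWL = ½ × 3.0022 × 41.13 = 61.74.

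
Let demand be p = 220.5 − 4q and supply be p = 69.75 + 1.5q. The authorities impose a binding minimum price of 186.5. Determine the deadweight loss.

983.27

Competitive equilibrium: 220.5 − 4q = 69.75 + 1.5q → q* = 27.4091, p* = 110.8636.
At the floor p = 186.5, quantity demanded = (220.5 − 186.5)/4 = 8.5.
Sellers' marginal cost at q' = 8.5: 69.75 + 1.5·8.5 = 82.5.
Δq = 27.4091 − 8.5 = 18.9091; wedge = 186.5 − 82.5 = 104.
Deadweight loss = ½ × 18.9091 × 104 = 983.27.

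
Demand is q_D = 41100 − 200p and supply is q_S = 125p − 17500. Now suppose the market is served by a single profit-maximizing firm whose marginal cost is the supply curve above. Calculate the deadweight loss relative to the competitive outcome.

In inverse form: demand p = 205.5 − 0.005q, supply p = 140 + 0.008q.
Competitive equilibrium: 205.5 − 0.005q = 140 + 0.008q → q* = 5038.461538, p* = 180.307692.
Marginal revenue: MR = 205.5 − 0.01q. Set MR = MC: 205.5 − 0.01q = 140 + 0.008q → q_m = 3638.888889.
Price p_m = 205.5 − 0.005·3638.888889 = 187.305556; MC(q_m) = 140 + 0.008·3638.888889 = 169.111111.
Competitive q* = 5038.461538, so Δq = 1399.572649; wedge = 187.305556 − 169.111111 = 18.194445.
DWL = ½ × 1399.572649 × 18.194445 = 12732.22.

12732.22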